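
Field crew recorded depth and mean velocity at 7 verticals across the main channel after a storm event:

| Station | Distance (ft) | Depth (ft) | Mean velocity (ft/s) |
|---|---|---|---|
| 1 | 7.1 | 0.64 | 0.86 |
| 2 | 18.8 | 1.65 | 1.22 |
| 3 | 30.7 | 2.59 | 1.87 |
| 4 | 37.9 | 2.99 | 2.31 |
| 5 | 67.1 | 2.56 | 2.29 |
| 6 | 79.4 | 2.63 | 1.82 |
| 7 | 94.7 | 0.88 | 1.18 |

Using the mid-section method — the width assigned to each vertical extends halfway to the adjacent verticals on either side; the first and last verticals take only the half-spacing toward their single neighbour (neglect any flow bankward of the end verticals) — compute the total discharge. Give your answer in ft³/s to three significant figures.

w_1 = (18.8 − 7.1)/2 = 5.85 ft; q_1 = 0.86 × 0.64 × 5.85 = 3.220 ft³/s
w_2 = (30.7 − 7.1)/2 = 11.8 ft; q_2 = 1.22 × 1.65 × 11.8 = 23.75 ft³/s
w_3 = (37.9 − 18.8)/2 = 9.55 ft; q_3 = 1.87 × 2.59 × 9.55 = 46.25 ft³/s
w_4 = (67.1 − 30.7)/2 = 18.2 ft; q_4 = 2.31 × 2.99 × 18.2 = 125.7 ft³/s
w_5 = (79.4 − 37.9)/2 = 20.75 ft; q_5 = 2.29 × 2.56 × 20.75 = 121.6 ft³/s
w_6 = (94.7 − 67.1)/2 = 13.8 ft; q_6 = 1.82 × 2.63 × 13.8 = 66.06 ft³/s
w_7 = (94.7 − 79.4)/2 = 7.65 ft; q_7 = 1.18 × 0.88 × 7.65 = 7.944 ft³/s
Q = Σ qᵢ = 394.6 ft³/s

395 ft³/s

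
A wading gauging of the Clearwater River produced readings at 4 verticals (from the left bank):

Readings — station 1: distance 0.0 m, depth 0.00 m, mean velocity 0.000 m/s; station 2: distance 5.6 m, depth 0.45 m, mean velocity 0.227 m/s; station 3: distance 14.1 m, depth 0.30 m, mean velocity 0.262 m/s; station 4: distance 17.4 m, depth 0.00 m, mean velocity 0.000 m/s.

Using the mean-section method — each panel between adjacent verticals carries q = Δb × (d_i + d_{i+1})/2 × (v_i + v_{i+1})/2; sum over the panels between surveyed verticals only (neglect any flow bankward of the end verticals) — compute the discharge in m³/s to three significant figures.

0.987 m³/s

Panel 1-2: Δb = 5.6 m, d̄ = (0.00+0.45)/2 = 0.225, v̄ = (0.000+0.227)/2 = 0.1135 → q = 5.6×0.225×0.1135 = 0.1430 m³/s
Panel 2-3: Δb = 8.5 m, d̄ = (0.45+0.30)/2 = 0.375, v̄ = (0.227+0.262)/2 = 0.2445 → q = 8.5×0.375×0.2445 = 0.7793 m³/s
Panel 3-4: Δb = 3.3 m, d̄ = (0.30+0.00)/2 = 0.15, v̄ = (0.262+0.000)/2 = 0.131 → q = 3.3×0.15×0.131 = 0.06485 m³/s
Q = Σ q = 0.9872 m³/s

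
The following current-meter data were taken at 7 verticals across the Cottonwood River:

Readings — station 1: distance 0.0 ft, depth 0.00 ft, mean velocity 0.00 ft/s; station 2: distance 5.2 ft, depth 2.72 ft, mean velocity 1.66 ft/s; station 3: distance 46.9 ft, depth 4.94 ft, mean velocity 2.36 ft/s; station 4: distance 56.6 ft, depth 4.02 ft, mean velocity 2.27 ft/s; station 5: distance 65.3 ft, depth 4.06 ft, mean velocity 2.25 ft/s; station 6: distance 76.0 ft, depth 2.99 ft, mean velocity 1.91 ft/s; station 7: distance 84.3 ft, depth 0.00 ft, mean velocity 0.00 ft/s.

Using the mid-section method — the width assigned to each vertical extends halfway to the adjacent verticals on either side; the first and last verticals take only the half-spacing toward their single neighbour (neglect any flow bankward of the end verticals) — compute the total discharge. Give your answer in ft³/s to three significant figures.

w_2 = (46.9 − 0.0)/2 = 23.45 ft; q_2 = 1.66 × 2.72 × 23.45 = 105.9 ft³/s
w_3 = (56.6 − 5.2)/2 = 25.7 ft; q_3 = 2.36 × 4.94 × 25.7 = 299.6 ft³/s
w_4 = (65.3 − 46.9)/2 = 9.2 ft; q_4 = 2.27 × 4.02 × 9.2 = 83.95 ft³/s
w_5 = (76.0 − 56.6)/2 = 9.7 ft; q_5 = 2.25 × 4.06 × 9.7 = 88.61 ft³/s
w_6 = (84.3 − 65.3)/2 = 9.5 ft; q_6 = 1.91 × 2.99 × 9.5 = 54.25 ft³/s
Stations 1, 7 contribute zero (depth or velocity is 0).
Q = Σ qᵢ = 632.3 ft³/s

632 ft³/s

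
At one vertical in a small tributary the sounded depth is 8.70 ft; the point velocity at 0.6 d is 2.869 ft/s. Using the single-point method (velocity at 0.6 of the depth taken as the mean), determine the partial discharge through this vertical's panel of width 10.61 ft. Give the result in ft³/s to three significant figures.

265 ft³/s

v̄ = v₀.₆ = 2.869 ft/s
q = v̄ × d × w = 2.869 × 8.70 × 10.61 = 264.8 ft³/s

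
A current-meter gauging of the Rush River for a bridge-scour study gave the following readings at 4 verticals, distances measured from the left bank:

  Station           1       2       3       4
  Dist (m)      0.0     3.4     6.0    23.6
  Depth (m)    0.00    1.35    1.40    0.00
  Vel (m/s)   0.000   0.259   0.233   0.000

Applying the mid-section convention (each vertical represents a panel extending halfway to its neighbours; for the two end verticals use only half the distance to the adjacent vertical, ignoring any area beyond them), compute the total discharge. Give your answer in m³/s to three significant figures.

w_2 = (6.0 − 0.0)/2 = 3 m; q_2 = 0.259 × 1.35 × 3 = 1.049 m³/s
w_3 = (23.6 − 3.4)/2 = 10.1 m; q_3 = 0.233 × 1.40 × 10.1 = 3.295 m³/s
Stations 1, 4 contribute zero (depth or velocity is 0).
Q = Σ qᵢ = 4.344 m³/s

4.34 m³/s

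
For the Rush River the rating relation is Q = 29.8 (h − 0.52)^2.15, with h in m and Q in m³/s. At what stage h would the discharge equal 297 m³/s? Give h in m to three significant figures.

h − h₀ = (Q/C)^(1/b) = (297/29.8)^(1/2.15) = 2.914 m
h = 0.52 + 2.914 = 3.434 m

3.43 m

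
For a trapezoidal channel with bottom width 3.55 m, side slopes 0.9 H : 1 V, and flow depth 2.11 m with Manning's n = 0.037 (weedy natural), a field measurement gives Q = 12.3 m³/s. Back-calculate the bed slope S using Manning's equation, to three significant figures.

0.00117

A = (b + z·y)·y = (3.55 + 0.9×2.11)×2.11 = 11.50 m²
P = b + 2y√(1+z²) = 3.55 + 2×2.11×√(1+0.9²) = 9.227 m
R = A/P = 11.50/9.227 = 1.246 m
S = (Q·n / (1·A·R^(2/3)))² = (12.3×0.037 / (1×11.50×1.158))² = 0.001169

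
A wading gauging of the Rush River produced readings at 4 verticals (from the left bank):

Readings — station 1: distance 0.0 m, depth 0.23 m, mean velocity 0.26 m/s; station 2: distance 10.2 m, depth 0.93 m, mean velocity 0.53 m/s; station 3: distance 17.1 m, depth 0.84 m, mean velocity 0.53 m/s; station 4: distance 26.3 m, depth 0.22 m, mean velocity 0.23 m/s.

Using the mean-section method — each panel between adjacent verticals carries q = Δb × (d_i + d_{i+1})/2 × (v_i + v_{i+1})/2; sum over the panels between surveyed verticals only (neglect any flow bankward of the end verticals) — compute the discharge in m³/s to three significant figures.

Panel 1-2: Δb = 10.2 m, d̄ = (0.23+0.93)/2 = 0.58, v̄ = (0.26+0.53)/2 = 0.395 → q = 10.2×0.58×0.395 = 2.337 m³/s
Panel 2-3: Δb = 6.9 m, d̄ = (0.93+0.84)/2 = 0.885, v̄ = (0.53+0.53)/2 = 0.53 → q = 6.9×0.885×0.53 = 3.236 m³/s
Panel 3-4: Δb = 9.2 m, d̄ = (0.84+0.22)/2 = 0.53, v̄ = (0.53+0.23)/2 = 0.38 → q = 9.2×0.53×0.38 = 1.853 m³/s
Q = Σ q = 7.426 m³/s

7.43 m³/s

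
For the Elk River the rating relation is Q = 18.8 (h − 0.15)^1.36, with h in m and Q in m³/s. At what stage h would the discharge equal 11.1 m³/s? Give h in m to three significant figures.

0.829 m

h − h₀ = (Q/C)^(1/b) = (11.1/18.8)^(1/1.36) = 0.6788 m
h = 0.15 + 0.6788 = 0.8288 m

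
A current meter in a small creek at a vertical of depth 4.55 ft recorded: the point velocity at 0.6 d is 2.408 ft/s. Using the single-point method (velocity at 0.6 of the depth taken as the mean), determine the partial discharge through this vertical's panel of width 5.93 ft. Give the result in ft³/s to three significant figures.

65.0 ft³/s

v̄ = v₀.₆ = 2.408 ft/s
q = v̄ × d × w = 2.408 × 4.55 × 5.93 = 64.97 ft³/s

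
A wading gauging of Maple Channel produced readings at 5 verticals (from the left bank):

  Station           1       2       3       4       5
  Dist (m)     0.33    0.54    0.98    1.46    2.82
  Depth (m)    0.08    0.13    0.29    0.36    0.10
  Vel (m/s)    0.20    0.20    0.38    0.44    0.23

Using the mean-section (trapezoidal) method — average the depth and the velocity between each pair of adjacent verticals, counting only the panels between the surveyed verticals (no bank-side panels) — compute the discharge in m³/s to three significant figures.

0.200 m³/s

Panel 1-2: Δb = 0.21 m, d̄ = (0.08+0.13)/2 = 0.105, v̄ = (0.20+0.20)/2 = 0.2 → q = 0.21×0.105×0.2 = 0.004410 m³/s
Panel 2-3: Δb = 0.44 m, d̄ = (0.13+0.29)/2 = 0.21, v̄ = (0.20+0.38)/2 = 0.29 → q = 0.44×0.21×0.29 = 0.02680 m³/s
Panel 3-4: Δb = 0.48 m, d̄ = (0.29+0.36)/2 = 0.325, v̄ = (0.38+0.44)/2 = 0.41 → q = 0.48×0.325×0.41 = 0.06396 m³/s
Panel 4-5: Δb = 1.36 m, d̄ = (0.36+0.10)/2 = 0.23, v̄ = (0.44+0.23)/2 = 0.335 → q = 1.36×0.23×0.335 = 0.1048 m³/s
Q = Σ q = 0.2000 m³/s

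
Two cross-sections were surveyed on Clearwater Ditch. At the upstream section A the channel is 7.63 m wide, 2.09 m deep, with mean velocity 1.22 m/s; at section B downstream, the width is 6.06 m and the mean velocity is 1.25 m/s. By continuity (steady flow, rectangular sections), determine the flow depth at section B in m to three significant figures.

2.57 m

Q = A₁V₁ = (7.63×2.09) × 1.22 = 19.45 m³/s
d₂ = Q/(b₂ V₂) = 19.45/(6.06×1.25) = 2.568 m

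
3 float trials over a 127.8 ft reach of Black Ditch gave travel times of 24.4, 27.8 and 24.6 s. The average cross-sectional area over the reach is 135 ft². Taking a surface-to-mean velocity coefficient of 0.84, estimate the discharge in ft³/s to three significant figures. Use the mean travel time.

566 ft³/s

t̄ = (24.4 + 27.8 + 24.6) / 3 = 25.6 s
v_surface = L / t̄ = 127.8 / 25.6 = 4.992 ft/s
v_mean = 0.84 × 4.992 = 4.193 ft/s
Q = A × v_mean = 135 × 4.193 = 566.1 ft³/s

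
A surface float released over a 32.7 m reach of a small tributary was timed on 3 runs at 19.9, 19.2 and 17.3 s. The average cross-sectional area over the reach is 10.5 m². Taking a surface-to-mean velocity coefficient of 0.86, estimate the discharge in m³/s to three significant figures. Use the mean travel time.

15.7 m³/s

t̄ = (19.9 + 19.2 + 17.3) / 3 = 18.8 s
v_surface = L / t̄ = 32.7 / 18.8 = 1.739 m/s
v_mean = 0.86 × 1.739 = 1.496 m/s
Q = A × v_mean = 10.5 × 1.496 = 15.71 m³/s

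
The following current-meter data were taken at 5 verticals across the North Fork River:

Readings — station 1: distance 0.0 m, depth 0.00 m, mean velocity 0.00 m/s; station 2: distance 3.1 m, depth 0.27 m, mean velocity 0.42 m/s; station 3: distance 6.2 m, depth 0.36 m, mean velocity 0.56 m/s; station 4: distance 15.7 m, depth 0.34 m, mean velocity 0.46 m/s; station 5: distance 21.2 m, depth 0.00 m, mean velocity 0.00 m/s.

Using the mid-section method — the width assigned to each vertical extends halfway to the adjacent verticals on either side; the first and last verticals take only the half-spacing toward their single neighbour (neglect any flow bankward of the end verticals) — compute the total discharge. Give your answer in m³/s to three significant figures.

w_2 = (6.2 − 0.0)/2 = 3.1 m; q_2 = 0.42 × 0.27 × 3.1 = 0.3515 m³/s
w_3 = (15.7 − 3.1)/2 = 6.3 m; q_3 = 0.56 × 0.36 × 6.3 = 1.270 m³/s
w_4 = (21.2 − 6.2)/2 = 7.5 m; q_4 = 0.46 × 0.34 × 7.5 = 1.173 m³/s
Stations 1, 5 contribute zero (depth or velocity is 0).
Q = Σ qᵢ = 2.795 m³/s

2.79 m³/s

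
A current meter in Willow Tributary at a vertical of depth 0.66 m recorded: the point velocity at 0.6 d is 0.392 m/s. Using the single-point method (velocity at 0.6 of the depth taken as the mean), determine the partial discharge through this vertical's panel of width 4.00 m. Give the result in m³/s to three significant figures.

v̄ = v₀.₆ = 0.392 m/s
q = v̄ × d × w = 0.3920 × 0.66 × 4.00 = 1.035 m³/s

1.03 m³/s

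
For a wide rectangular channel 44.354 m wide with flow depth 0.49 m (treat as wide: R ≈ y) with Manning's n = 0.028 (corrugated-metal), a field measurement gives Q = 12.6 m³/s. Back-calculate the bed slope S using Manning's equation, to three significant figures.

0.000682

A = b·y = 44.354 × 0.49 = 21.73 m²
Wide channel: R ≈ y = 0.49 m
S = (Q·n / (1·A·R^(2/3)))² = (12.6×0.028 / (1×21.73×0.6215))² = 0.0006821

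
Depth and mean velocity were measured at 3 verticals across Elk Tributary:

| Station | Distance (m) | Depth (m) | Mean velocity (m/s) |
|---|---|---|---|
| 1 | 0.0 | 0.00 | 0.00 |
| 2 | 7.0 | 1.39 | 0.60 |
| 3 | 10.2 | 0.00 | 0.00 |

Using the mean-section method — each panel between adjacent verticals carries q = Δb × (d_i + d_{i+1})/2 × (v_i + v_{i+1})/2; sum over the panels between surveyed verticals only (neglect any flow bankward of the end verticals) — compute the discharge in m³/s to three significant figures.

2.13 m³/s

Panel 1-2: Δb = 7 m, d̄ = (0.00+1.39)/2 = 0.695, v̄ = (0.00+0.60)/2 = 0.3 → q = 7×0.695×0.3 = 1.460 m³/s
Panel 2-3: Δb = 3.2 m, d̄ = (1.39+0.00)/2 = 0.695, v̄ = (0.60+0.00)/2 = 0.3 → q = 3.2×0.695×0.3 = 0.6672 m³/s
Q = Σ q = 2.127 m³/s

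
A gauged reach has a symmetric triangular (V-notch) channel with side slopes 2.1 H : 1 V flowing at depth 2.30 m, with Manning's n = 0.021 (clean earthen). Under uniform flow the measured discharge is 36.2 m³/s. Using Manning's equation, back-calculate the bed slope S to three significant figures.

A = z·y² = 2.1×2.30² = 11.11 m²
P = 2y√(1+z²) = 2×2.30×√(1+2.1²) = 10.70 m
R = A/P = 11.11/10.70 = 1.038 m
S = (Q·n / (1·A·R^(2/3)))² = (36.2×0.021 / (1×11.11×1.025))² = 0.004454

0.00445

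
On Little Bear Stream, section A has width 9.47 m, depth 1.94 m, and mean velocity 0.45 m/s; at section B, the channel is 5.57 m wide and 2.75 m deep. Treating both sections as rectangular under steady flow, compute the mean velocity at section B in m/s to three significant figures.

Q = A₁V₁ = (9.47×1.94) × 0.45 = 8.267 m³/s
A₂ = 5.57 × 2.75 = 15.32 m²
V₂ = Q/A₂ = 8.267/15.32 = 0.5397 m/s

0.540 m/s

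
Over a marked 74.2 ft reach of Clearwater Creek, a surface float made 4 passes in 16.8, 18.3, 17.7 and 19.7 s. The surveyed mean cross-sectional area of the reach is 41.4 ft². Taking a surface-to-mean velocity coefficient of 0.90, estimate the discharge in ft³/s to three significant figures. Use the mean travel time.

t̄ = (16.8 + 18.3 + 17.7 + 19.7) / 4 = 18.125 s
v_surface = L / t̄ = 74.2 / 18.125 = 4.094 ft/s
v_mean = 0.90 × 4.094 = 3.684 ft/s
Q = A × v_mean = 41.4 × 3.684 = 152.5 ft³/s

153 ft³/s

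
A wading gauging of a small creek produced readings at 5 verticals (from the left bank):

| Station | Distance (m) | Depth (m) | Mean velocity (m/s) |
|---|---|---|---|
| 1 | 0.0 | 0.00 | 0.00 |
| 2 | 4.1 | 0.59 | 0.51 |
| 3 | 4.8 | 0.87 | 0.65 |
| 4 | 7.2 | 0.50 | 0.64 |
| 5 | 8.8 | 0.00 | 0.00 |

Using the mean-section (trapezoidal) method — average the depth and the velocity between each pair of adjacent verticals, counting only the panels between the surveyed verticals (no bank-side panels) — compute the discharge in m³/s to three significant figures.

1.79 m³/s

Panel 1-2: Δb = 4.1 m, d̄ = (0.00+0.59)/2 = 0.295, v̄ = (0.00+0.51)/2 = 0.255 → q = 4.1×0.295×0.255 = 0.3084 m³/s
Panel 2-3: Δb = 0.7 m, d̄ = (0.59+0.87)/2 = 0.73, v̄ = (0.51+0.65)/2 = 0.58 → q = 0.7×0.73×0.58 = 0.2964 m³/s
Panel 3-4: Δb = 2.4 m, d̄ = (0.87+0.50)/2 = 0.685, v̄ = (0.65+0.64)/2 = 0.645 → q = 2.4×0.685×0.645 = 1.060 m³/s
Panel 4-5: Δb = 1.6 m, d̄ = (0.50+0.00)/2 = 0.25, v̄ = (0.64+0.00)/2 = 0.32 → q = 1.6×0.25×0.32 = 0.1280 m³/s
Q = Σ q = 1.793 m³/s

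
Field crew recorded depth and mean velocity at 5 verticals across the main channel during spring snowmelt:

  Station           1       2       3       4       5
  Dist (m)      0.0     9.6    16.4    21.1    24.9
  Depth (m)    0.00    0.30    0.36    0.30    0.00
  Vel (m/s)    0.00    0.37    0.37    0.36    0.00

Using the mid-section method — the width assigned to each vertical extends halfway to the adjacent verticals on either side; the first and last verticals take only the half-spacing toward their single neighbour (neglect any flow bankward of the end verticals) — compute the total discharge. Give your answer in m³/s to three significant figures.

w_2 = (16.4 − 0.0)/2 = 8.2 m; q_2 = 0.37 × 0.30 × 8.2 = 0.9102 m³/s
w_3 = (21.1 − 9.6)/2 = 5.75 m; q_3 = 0.37 × 0.36 × 5.75 = 0.7659 m³/s
w_4 = (24.9 − 16.4)/2 = 4.25 m; q_4 = 0.36 × 0.30 × 4.25 = 0.4590 m³/s
Stations 1, 5 contribute zero (depth or velocity is 0).
Q = Σ qᵢ = 2.135 m³/s

2.14 m³/s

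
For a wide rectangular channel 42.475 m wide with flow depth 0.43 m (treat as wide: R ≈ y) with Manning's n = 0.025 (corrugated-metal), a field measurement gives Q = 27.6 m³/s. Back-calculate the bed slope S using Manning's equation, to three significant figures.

A = b·y = 42.475 × 0.43 = 18.26 m²
Wide channel: R ≈ y = 0.43 m
S = (Q·n / (1·A·R^(2/3)))² = (27.6×0.025 / (1×18.26×0.5697))² = 0.004397

0.00440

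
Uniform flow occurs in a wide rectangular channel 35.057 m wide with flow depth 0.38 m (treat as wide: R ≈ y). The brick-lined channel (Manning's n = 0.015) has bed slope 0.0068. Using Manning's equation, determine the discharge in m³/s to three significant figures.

A = b·y = 35.057 × 0.38 = 13.32 m²
Wide channel: R ≈ y = 0.38 m
Q = (1/n)·A·R^(2/3)·S^(1/2) = (1/0.015) × 13.32 × 0.3800^(2/3) × 0.0068^(1/2) = 38.42 m³/s

38.4 m³/s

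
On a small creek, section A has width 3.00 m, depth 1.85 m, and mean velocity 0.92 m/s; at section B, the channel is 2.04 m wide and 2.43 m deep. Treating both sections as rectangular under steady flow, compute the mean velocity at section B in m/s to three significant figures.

1.03 m/s

Q = A₁V₁ = (3.00×1.85) × 0.92 = 5.106 m³/s
A₂ = 2.04 × 2.43 = 4.957 m²
V₂ = Q/A₂ = 5.106/4.957 = 1.030 m/s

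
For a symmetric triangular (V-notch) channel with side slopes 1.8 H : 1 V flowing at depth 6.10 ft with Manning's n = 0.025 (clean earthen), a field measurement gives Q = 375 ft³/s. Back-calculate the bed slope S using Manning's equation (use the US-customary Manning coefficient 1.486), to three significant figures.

A = z·y² = 1.8×6.10² = 66.98 ft²
P = 2y√(1+z²) = 2×6.10×√(1+1.8²) = 25.12 ft
R = A/P = 66.98/25.12 = 2.666 ft
S = (Q·n / (1.486·A·R^(2/3)))² = (375×0.025 / (1.486×66.98×1.923))² = 0.002400

0.00240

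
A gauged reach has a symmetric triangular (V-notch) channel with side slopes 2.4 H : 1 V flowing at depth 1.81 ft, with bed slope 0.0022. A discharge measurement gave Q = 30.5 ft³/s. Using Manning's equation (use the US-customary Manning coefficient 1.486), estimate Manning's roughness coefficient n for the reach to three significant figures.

0.0159

A = z·y² = 2.4×1.81² = 7.863 ft²
P = 2y√(1+z²) = 2×1.81×√(1+2.4²) = 9.412 ft
R = A/P = 7.863/9.412 = 0.8354 ft
n = (1.486/Q)·A·R^(2/3)·S^(1/2) = (1.486/30.5) × 7.863 × 0.8870 × 0.04690 = 0.01594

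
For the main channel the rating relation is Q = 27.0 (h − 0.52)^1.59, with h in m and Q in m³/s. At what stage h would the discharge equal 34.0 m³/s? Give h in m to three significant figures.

h − h₀ = (Q/C)^(1/b) = (34.0/27.0)^(1/1.59) = 1.156 m
h = 0.52 + 1.156 = 1.676 m

1.68 m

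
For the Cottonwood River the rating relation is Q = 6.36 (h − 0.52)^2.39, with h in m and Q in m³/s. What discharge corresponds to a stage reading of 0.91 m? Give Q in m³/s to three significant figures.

Q = 6.36 × (0.91 − 0.52)^2.39 = 6.36 × 0.39^2.39 = 0.6700 m³/s

0.670 m³/s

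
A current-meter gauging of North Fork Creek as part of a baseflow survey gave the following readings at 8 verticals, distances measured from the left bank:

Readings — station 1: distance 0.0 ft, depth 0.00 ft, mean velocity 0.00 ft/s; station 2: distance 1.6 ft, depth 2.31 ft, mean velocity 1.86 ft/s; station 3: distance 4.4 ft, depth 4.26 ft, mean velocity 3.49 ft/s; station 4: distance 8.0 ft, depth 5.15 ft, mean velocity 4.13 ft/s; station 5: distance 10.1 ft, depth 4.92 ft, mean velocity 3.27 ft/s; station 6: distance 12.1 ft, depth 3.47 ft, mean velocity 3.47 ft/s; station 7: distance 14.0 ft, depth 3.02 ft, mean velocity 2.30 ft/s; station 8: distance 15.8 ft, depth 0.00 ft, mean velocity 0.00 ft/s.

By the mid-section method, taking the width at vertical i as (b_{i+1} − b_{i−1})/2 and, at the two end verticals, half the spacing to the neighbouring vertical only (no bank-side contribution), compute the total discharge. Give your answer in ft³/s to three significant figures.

187 ft³/s

w_2 = (4.4 − 0.0)/2 = 2.2 ft; q_2 = 1.86 × 2.31 × 2.2 = 9.453 ft³/s
w_3 = (8.0 − 1.6)/2 = 3.2 ft; q_3 = 3.49 × 4.26 × 3.2 = 47.58 ft³/s
w_4 = (10.1 − 4.4)/2 = 2.85 ft; q_4 = 4.13 × 5.15 × 2.85 = 60.62 ft³/s
w_5 = (12.1 − 8.0)/2 = 2.05 ft; q_5 = 3.27 × 4.92 × 2.05 = 32.98 ft³/s
w_6 = (14.0 − 10.1)/2 = 1.95 ft; q_6 = 3.47 × 3.47 × 1.95 = 23.48 ft³/s
w_7 = (15.8 − 12.1)/2 = 1.85 ft; q_7 = 2.30 × 3.02 × 1.85 = 12.85 ft³/s
Stations 1, 8 contribute zero (depth or velocity is 0).
Q = Σ qᵢ = 187.0 ft³/s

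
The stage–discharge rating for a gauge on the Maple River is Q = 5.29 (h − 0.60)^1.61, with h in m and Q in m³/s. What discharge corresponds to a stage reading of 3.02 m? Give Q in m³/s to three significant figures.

21.9 m³/s

Q = 5.29 × (3.02 − 0.60)^1.61 = 5.29 × 2.42^1.61 = 21.95 m³/s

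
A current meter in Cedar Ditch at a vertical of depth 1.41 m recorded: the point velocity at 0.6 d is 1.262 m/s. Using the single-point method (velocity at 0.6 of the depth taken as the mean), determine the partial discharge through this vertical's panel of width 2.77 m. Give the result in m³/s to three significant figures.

4.93 m³/s

v̄ = v₀.₆ = 1.262 m/s
q = v̄ × d × w = 1.262 × 1.41 × 2.77 = 4.929 m³/s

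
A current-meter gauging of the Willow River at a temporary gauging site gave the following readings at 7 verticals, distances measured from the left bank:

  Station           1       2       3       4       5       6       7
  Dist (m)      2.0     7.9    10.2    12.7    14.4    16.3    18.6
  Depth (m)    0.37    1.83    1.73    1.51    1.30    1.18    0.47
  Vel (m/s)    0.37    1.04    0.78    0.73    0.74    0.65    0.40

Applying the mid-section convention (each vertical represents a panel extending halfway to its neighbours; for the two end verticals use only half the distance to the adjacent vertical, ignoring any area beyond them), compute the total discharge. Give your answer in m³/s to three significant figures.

w_1 = (7.9 − 2.0)/2 = 2.95 m; q_1 = 0.37 × 0.37 × 2.95 = 0.4039 m³/s
w_2 = (10.2 − 2.0)/2 = 4.1 m; q_2 = 1.04 × 1.83 × 4.1 = 7.803 m³/s
w_3 = (12.7 − 7.9)/2 = 2.4 m; q_3 = 0.78 × 1.73 × 2.4 = 3.239 m³/s
w_4 = (14.4 − 10.2)/2 = 2.1 m; q_4 = 0.73 × 1.51 × 2.1 = 2.315 m³/s
w_5 = (16.3 − 12.7)/2 = 1.8 m; q_5 = 0.74 × 1.30 × 1.8 = 1.732 m³/s
w_6 = (18.6 − 14.4)/2 = 2.1 m; q_6 = 0.65 × 1.18 × 2.1 = 1.611 m³/s
w_7 = (18.6 − 16.3)/2 = 1.15 m; q_7 = 0.40 × 0.47 × 1.15 = 0.2162 m³/s
Q = Σ qᵢ = 17.32 m³/s

17.3 m³/s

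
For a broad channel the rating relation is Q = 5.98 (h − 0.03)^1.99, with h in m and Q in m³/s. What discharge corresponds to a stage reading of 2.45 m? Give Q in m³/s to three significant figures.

Q = 5.98 × (2.45 − 0.03)^1.99 = 5.98 × 2.42^1.99 = 34.71 m³/s

34.7 m³/s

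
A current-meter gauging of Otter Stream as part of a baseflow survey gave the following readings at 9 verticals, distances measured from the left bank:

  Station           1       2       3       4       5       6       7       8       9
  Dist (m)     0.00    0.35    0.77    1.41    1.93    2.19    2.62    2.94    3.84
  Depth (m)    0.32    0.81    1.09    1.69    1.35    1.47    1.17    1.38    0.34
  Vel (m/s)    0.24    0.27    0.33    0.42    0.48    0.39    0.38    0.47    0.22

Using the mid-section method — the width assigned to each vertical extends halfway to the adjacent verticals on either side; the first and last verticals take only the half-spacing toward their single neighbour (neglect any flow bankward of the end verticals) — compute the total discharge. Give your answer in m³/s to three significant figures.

1.75 m³/s

w_1 = (0.35 − 0.00)/2 = 0.175 m; q_1 = 0.24 × 0.32 × 0.175 = 0.01344 m³/s
w_2 = (0.77 − 0.00)/2 = 0.385 m; q_2 = 0.27 × 0.81 × 0.385 = 0.08420 m³/s
w_3 = (1.41 − 0.35)/2 = 0.53 m; q_3 = 0.33 × 1.09 × 0.53 = 0.1906 m³/s
w_4 = (1.93 − 0.77)/2 = 0.58 m; q_4 = 0.42 × 1.69 × 0.58 = 0.4117 m³/s
w_5 = (2.19 − 1.41)/2 = 0.39 m; q_5 = 0.48 × 1.35 × 0.39 = 0.2527 m³/s
w_6 = (2.62 − 1.93)/2 = 0.345 m; q_6 = 0.39 × 1.47 × 0.345 = 0.1978 m³/s
w_7 = (2.94 − 2.19)/2 = 0.375 m; q_7 = 0.38 × 1.17 × 0.375 = 0.1667 m³/s
w_8 = (3.84 − 2.62)/2 = 0.61 m; q_8 = 0.47 × 1.38 × 0.61 = 0.3956 m³/s
w_9 = (3.84 − 2.94)/2 = 0.45 m; q_9 = 0.22 × 0.34 × 0.45 = 0.03366 m³/s
Q = Σ qᵢ = 1.747 m³/s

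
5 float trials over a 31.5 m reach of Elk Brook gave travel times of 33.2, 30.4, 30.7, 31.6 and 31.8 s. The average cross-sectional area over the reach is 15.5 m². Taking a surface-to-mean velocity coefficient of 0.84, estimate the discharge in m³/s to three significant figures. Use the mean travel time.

13.0 m³/s

t̄ = (33.2 + 30.4 + 30.7 + 31.6 + 31.8) / 5 = 31.54 s
v_surface = L / t̄ = 31.5 / 31.54 = 0.9987 m/s
v_mean = 0.84 × 0.9987 = 0.8389 m/s
Q = A × v_mean = 15.5 × 0.8389 = 13.00 m³/s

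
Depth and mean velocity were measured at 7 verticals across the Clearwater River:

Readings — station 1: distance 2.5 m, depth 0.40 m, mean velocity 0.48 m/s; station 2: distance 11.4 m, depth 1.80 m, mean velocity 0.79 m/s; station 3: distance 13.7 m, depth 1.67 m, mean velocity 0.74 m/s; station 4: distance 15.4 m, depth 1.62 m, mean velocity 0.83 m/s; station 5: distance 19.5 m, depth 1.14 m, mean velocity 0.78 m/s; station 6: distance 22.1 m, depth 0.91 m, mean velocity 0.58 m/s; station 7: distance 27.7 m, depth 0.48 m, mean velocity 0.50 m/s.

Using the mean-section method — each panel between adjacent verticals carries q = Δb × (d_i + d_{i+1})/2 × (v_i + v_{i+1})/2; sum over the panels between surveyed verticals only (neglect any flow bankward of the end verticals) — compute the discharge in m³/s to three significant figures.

19.9 m³/s

Panel 1-2: Δb = 8.9 m, d̄ = (0.40+1.80)/2 = 1.1, v̄ = (0.48+0.79)/2 = 0.635 → q = 8.9×1.1×0.635 = 6.217 m³/s
Panel 2-3: Δb = 2.3 m, d̄ = (1.80+1.67)/2 = 1.735, v̄ = (0.79+0.74)/2 = 0.765 → q = 2.3×1.735×0.765 = 3.053 m³/s
Panel 3-4: Δb = 1.7 m, d̄ = (1.67+1.62)/2 = 1.645, v̄ = (0.74+0.83)/2 = 0.785 → q = 1.7×1.645×0.785 = 2.195 m³/s
Panel 4-5: Δb = 4.1 m, d̄ = (1.62+1.14)/2 = 1.38, v̄ = (0.83+0.78)/2 = 0.805 → q = 4.1×1.38×0.805 = 4.555 m³/s
Panel 5-6: Δb = 2.6 m, d̄ = (1.14+0.91)/2 = 1.025, v̄ = (0.78+0.58)/2 = 0.68 → q = 2.6×1.025×0.68 = 1.812 m³/s
Panel 6-7: Δb = 5.6 m, d̄ = (0.91+0.48)/2 = 0.695, v̄ = (0.58+0.50)/2 = 0.54 → q = 5.6×0.695×0.54 = 2.102 m³/s
Q = Σ q = 19.93 m³/s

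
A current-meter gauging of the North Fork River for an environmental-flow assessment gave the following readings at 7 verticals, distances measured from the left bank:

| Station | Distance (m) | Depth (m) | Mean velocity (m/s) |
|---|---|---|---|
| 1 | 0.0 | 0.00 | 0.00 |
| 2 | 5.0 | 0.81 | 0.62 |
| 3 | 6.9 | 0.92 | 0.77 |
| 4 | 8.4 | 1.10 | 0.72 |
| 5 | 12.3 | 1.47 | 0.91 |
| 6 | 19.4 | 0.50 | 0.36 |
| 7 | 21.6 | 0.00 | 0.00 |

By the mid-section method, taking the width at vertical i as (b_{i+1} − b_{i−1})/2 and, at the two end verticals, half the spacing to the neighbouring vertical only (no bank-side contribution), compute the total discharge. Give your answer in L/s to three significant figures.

13300 L/s

w_2 = (6.9 − 0.0)/2 = 3.45 m; q_2 = 0.62 × 0.81 × 3.45 = 1.733 m³/s
w_3 = (8.4 − 5.0)/2 = 1.7 m; q_3 = 0.77 × 0.92 × 1.7 = 1.204 m³/s
w_4 = (12.3 − 6.9)/2 = 2.7 m; q_4 = 0.72 × 1.10 × 2.7 = 2.138 m³/s
w_5 = (19.4 − 8.4)/2 = 5.5 m; q_5 = 0.91 × 1.47 × 5.5 = 7.357 m³/s
w_6 = (21.6 − 12.3)/2 = 4.65 m; q_6 = 0.36 × 0.50 × 4.65 = 0.8370 m³/s
Stations 1, 7 contribute zero (depth or velocity is 0).
Q = Σ qᵢ = 13.27 m³/s
= 13.27 × 1000 = 13270 L/s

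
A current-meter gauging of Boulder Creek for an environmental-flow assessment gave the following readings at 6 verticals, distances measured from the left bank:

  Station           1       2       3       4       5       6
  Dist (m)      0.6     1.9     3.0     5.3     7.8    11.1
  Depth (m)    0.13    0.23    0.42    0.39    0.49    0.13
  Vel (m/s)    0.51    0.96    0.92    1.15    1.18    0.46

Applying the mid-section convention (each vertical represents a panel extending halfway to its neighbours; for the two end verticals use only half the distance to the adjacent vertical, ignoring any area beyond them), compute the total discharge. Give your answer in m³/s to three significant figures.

w_1 = (1.9 − 0.6)/2 = 0.65 m; q_1 = 0.51 × 0.13 × 0.65 = 0.04310 m³/s
w_2 = (3.0 − 0.6)/2 = 1.2 m; q_2 = 0.96 × 0.23 × 1.2 = 0.2650 m³/s
w_3 = (5.3 − 1.9)/2 = 1.7 m; q_3 = 0.92 × 0.42 × 1.7 = 0.6569 m³/s
w_4 = (7.8 − 3.0)/2 = 2.4 m; q_4 = 1.15 × 0.39 × 2.4 = 1.076 m³/s
w_5 = (11.1 − 5.3)/2 = 2.9 m; q_5 = 1.18 × 0.49 × 2.9 = 1.677 m³/s
w_6 = (11.1 − 7.8)/2 = 1.65 m; q_6 = 0.46 × 0.13 × 1.65 = 0.09867 m³/s
Q = Σ qᵢ = 3.817 m³/s

3.82 m³/s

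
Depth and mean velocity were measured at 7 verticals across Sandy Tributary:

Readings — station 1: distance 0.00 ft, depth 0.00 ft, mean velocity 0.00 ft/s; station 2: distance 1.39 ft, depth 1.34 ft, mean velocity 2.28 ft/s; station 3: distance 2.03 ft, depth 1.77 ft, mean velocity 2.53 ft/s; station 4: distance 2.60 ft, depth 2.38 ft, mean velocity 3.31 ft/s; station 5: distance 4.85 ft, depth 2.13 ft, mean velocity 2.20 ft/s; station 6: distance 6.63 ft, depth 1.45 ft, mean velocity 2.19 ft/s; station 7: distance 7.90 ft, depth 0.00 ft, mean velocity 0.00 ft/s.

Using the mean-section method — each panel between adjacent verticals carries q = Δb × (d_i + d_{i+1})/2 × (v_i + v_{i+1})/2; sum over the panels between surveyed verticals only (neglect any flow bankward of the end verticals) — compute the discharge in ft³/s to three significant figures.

28.9 ft³/s

Panel 1-2: Δb = 1.39 ft, d̄ = (0.00+1.34)/2 = 0.67, v̄ = (0.00+2.28)/2 = 1.14 → q = 1.39×0.67×1.14 = 1.062 ft³/s
Panel 2-3: Δb = 0.64 ft, d̄ = (1.34+1.77)/2 = 1.555, v̄ = (2.28+2.53)/2 = 2.405 → q = 0.64×1.555×2.405 = 2.393 ft³/s
Panel 3-4: Δb = 0.57 ft, d̄ = (1.77+2.38)/2 = 2.075, v̄ = (2.53+3.31)/2 = 2.92 → q = 0.57×2.075×2.92 = 3.454 ft³/s
Panel 4-5: Δb = 2.25 ft, d̄ = (2.38+2.13)/2 = 2.255, v̄ = (3.31+2.20)/2 = 2.755 → q = 2.25×2.255×2.755 = 13.98 ft³/s
Panel 5-6: Δb = 1.78 ft, d̄ = (2.13+1.45)/2 = 1.79, v̄ = (2.20+2.19)/2 = 2.195 → q = 1.78×1.79×2.195 = 6.994 ft³/s
Panel 6-7: Δb = 1.27 ft, d̄ = (1.45+0.00)/2 = 0.725, v̄ = (2.19+0.00)/2 = 1.095 → q = 1.27×0.725×1.095 = 1.008 ft³/s
Q = Σ q = 28.89 ft³/s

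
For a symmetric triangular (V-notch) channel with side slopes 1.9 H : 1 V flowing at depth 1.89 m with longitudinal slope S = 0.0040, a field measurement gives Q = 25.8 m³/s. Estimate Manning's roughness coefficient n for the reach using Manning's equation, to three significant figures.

0.0148

A = z·y² = 1.9×1.89² = 6.787 m²
P = 2y√(1+z²) = 2×1.89×√(1+1.9²) = 8.116 m
R = A/P = 6.787/8.116 = 0.8362 m
n = (1/Q)·A·R^(2/3)·S^(1/2) = (1/25.8) × 6.787 × 0.8876 × 0.06325 = 0.01477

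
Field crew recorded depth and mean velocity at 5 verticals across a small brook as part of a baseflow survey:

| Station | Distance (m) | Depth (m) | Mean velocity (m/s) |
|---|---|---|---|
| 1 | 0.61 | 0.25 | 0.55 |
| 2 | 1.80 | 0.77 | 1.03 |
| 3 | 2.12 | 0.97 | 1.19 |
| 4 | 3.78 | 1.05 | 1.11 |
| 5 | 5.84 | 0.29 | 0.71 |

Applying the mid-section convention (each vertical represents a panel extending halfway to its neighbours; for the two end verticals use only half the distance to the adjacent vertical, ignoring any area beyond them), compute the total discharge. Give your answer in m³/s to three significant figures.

w_1 = (1.80 − 0.61)/2 = 0.595 m; q_1 = 0.55 × 0.25 × 0.595 = 0.08181 m³/s
w_2 = (2.12 − 0.61)/2 = 0.755 m; q_2 = 1.03 × 0.77 × 0.755 = 0.5988 m³/s
w_3 = (3.78 − 1.80)/2 = 0.99 m; q_3 = 1.19 × 0.97 × 0.99 = 1.143 m³/s
w_4 = (5.84 − 2.12)/2 = 1.86 m; q_4 = 1.11 × 1.05 × 1.86 = 2.168 m³/s
w_5 = (5.84 − 3.78)/2 = 1.03 m; q_5 = 0.71 × 0.29 × 1.03 = 0.2121 m³/s
Q = Σ qᵢ = 4.203 m³/s

4.20 m³/s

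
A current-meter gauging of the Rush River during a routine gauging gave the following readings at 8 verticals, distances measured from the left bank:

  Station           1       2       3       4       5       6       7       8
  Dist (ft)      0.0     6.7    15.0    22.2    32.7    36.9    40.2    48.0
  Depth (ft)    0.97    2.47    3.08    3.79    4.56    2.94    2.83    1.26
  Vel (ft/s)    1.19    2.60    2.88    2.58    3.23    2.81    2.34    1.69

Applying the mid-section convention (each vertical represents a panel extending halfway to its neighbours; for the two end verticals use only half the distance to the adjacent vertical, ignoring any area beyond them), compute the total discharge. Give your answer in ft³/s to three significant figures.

w_1 = (6.7 − 0.0)/2 = 3.35 ft; q_1 = 1.19 × 0.97 × 3.35 = 3.867 ft³/s
w_2 = (15.0 − 0.0)/2 = 7.5 ft; q_2 = 2.60 × 2.47 × 7.5 = 48.17 ft³/s
w_3 = (22.2 − 6.7)/2 = 7.75 ft; q_3 = 2.88 × 3.08 × 7.75 = 68.75 ft³/s
w_4 = (32.7 − 15.0)/2 = 8.85 ft; q_4 = 2.58 × 3.79 × 8.85 = 86.54 ft³/s
w_5 = (36.9 − 22.2)/2 = 7.35 ft; q_5 = 3.23 × 4.56 × 7.35 = 108.3 ft³/s
w_6 = (40.2 − 32.7)/2 = 3.75 ft; q_6 = 2.81 × 2.94 × 3.75 = 30.98 ft³/s
w_7 = (48.0 − 36.9)/2 = 5.55 ft; q_7 = 2.34 × 2.83 × 5.55 = 36.75 ft³/s
w_8 = (48.0 − 40.2)/2 = 3.9 ft; q_8 = 1.69 × 1.26 × 3.9 = 8.305 ft³/s
Q = Σ qᵢ = 391.6 ft³/s

392 ft³/s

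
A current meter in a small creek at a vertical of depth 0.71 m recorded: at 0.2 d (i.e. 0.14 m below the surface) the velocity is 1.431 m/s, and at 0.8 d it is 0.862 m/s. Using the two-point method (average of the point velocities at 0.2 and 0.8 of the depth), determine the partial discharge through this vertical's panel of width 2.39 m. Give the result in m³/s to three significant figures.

1.95 m³/s

v̄ = (1.431 + 0.862) / 2 = 1.147 m/s
q = v̄ × d × w = 1.147 × 0.71 × 2.39 = 1.945 m³/s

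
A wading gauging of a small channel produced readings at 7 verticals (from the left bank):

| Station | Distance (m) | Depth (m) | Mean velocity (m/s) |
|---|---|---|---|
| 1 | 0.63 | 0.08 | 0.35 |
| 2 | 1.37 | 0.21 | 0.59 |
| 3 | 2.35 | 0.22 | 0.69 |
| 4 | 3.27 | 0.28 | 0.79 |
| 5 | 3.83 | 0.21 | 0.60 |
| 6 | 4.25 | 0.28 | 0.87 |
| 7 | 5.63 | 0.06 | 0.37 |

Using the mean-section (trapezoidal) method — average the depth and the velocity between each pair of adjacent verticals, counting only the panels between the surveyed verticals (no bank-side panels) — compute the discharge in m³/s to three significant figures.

Panel 1-2: Δb = 0.74 m, d̄ = (0.08+0.21)/2 = 0.145, v̄ = (0.35+0.59)/2 = 0.47 → q = 0.74×0.145×0.47 = 0.05043 m³/s
Panel 2-3: Δb = 0.98 m, d̄ = (0.21+0.22)/2 = 0.215, v̄ = (0.59+0.69)/2 = 0.64 → q = 0.98×0.215×0.64 = 0.1348 m³/s
Panel 3-4: Δb = 0.92 m, d̄ = (0.22+0.28)/2 = 0.25, v̄ = (0.69+0.79)/2 = 0.74 → q = 0.92×0.25×0.74 = 0.1702 m³/s
Panel 4-5: Δb = 0.56 m, d̄ = (0.28+0.21)/2 = 0.245, v̄ = (0.79+0.60)/2 = 0.695 → q = 0.56×0.245×0.695 = 0.09535 m³/s
Panel 5-6: Δb = 0.42 m, d̄ = (0.21+0.28)/2 = 0.245, v̄ = (0.60+0.87)/2 = 0.735 → q = 0.42×0.245×0.735 = 0.07563 m³/s
Panel 6-7: Δb = 1.38 m, d̄ = (0.28+0.06)/2 = 0.17, v̄ = (0.87+0.37)/2 = 0.62 → q = 1.38×0.17×0.62 = 0.1455 m³/s
Q = Σ q = 0.6719 m³/s

0.672 m³/s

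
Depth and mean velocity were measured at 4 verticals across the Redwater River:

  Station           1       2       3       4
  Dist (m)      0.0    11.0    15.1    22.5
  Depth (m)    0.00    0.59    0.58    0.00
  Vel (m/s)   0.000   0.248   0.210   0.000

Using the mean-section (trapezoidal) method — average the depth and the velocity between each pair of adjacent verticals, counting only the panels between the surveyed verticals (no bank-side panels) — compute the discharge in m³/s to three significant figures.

1.18 m³/s

Panel 1-2: Δb = 11 m, d̄ = (0.00+0.59)/2 = 0.295, v̄ = (0.000+0.248)/2 = 0.124 → q = 11×0.295×0.124 = 0.4024 m³/s
Panel 2-3: Δb = 4.1 m, d̄ = (0.59+0.58)/2 = 0.585, v̄ = (0.248+0.210)/2 = 0.229 → q = 4.1×0.585×0.229 = 0.5493 m³/s
Panel 3-4: Δb = 7.4 m, d̄ = (0.58+0.00)/2 = 0.29, v̄ = (0.210+0.000)/2 = 0.105 → q = 7.4×0.29×0.105 = 0.2253 m³/s
Q = Σ q = 1.177 m³/s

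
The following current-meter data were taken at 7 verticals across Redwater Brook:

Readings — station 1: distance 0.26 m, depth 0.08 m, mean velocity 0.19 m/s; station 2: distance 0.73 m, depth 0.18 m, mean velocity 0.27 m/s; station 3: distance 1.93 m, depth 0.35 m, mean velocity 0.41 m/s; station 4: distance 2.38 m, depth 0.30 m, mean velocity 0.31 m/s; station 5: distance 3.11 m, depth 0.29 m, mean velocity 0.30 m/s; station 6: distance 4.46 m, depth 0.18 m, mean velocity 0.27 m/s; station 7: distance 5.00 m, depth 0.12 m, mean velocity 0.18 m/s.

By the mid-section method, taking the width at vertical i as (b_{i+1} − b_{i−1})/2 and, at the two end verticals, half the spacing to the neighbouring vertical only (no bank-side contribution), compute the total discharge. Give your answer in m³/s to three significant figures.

0.360 m³/s

w_1 = (0.73 − 0.26)/2 = 0.235 m; q_1 = 0.19 × 0.08 × 0.235 = 0.003572 m³/s
w_2 = (1.93 − 0.26)/2 = 0.835 m; q_2 = 0.27 × 0.18 × 0.835 = 0.04058 m³/s
w_3 = (2.38 − 0.73)/2 = 0.825 m; q_3 = 0.41 × 0.35 × 0.825 = 0.1184 m³/s
w_4 = (3.11 − 1.93)/2 = 0.59 m; q_4 = 0.31 × 0.30 × 0.59 = 0.05487 m³/s
w_5 = (4.46 − 2.38)/2 = 1.04 m; q_5 = 0.30 × 0.29 × 1.04 = 0.09048 m³/s
w_6 = (5.00 − 3.11)/2 = 0.945 m; q_6 = 0.27 × 0.18 × 0.945 = 0.04593 m³/s
w_7 = (5.00 − 4.46)/2 = 0.27 m; q_7 = 0.18 × 0.12 × 0.27 = 0.005832 m³/s
Q = Σ qᵢ = 0.3596 m³/s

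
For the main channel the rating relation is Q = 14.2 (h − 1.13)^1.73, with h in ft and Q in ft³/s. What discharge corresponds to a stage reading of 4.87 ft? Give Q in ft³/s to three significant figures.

Q = 14.2 × (4.87 − 1.13)^1.73 = 14.2 × 3.74^1.73 = 139.1 ft³/s

139 ft³/s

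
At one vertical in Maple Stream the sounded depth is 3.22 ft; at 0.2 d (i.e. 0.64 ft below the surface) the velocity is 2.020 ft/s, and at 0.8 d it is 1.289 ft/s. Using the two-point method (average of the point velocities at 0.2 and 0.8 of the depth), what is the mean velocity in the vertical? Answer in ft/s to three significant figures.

1.65 ft/s

v̄ = (2.020 + 1.289) / 2 = 1.655 ft/s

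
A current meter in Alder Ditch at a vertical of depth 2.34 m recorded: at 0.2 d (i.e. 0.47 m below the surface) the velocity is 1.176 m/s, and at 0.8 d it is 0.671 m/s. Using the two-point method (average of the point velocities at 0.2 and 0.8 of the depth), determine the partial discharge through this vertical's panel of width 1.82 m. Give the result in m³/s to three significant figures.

3.93 m³/s

v̄ = (1.176 + 0.671) / 2 = 0.9235 m/s
q = v̄ × d × w = 0.9235 × 2.34 × 1.82 = 3.933 m³/s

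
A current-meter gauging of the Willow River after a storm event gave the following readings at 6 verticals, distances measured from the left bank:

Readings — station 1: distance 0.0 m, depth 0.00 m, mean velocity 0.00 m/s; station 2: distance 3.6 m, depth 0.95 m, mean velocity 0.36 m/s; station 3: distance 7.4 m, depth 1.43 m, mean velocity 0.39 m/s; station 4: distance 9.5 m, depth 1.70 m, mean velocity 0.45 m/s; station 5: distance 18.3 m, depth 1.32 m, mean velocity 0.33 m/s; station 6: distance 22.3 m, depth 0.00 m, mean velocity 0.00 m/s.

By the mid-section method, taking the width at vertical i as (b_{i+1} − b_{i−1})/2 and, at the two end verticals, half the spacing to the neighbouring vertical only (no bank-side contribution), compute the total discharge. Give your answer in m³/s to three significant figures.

w_2 = (7.4 − 0.0)/2 = 3.7 m; q_2 = 0.36 × 0.95 × 3.7 = 1.265 m³/s
w_3 = (9.5 − 3.6)/2 = 2.95 m; q_3 = 0.39 × 1.43 × 2.95 = 1.645 m³/s
w_4 = (18.3 − 7.4)/2 = 5.45 m; q_4 = 0.45 × 1.70 × 5.45 = 4.169 m³/s
w_5 = (22.3 − 9.5)/2 = 6.4 m; q_5 = 0.33 × 1.32 × 6.4 = 2.788 m³/s
Stations 1, 6 contribute zero (depth or velocity is 0).
Q = Σ qᵢ = 9.868 m³/s

9.87 m³/s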